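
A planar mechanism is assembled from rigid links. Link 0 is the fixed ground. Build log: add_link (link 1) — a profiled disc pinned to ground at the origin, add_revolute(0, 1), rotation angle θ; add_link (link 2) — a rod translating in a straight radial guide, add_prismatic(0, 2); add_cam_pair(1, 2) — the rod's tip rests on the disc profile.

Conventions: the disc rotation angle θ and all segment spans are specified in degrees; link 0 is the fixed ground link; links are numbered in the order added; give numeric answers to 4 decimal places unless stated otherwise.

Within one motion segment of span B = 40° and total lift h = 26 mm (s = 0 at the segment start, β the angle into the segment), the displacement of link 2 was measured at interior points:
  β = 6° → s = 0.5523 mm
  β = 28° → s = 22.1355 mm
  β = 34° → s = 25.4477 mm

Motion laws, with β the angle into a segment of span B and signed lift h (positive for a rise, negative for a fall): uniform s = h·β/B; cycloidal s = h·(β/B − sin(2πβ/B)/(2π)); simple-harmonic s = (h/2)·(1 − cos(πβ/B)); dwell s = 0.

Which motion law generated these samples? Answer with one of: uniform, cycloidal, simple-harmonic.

candidates at β/B = r: uniform s = h·r (linear in β); cycloidal s = h·(r − sin(2πr)/(2π)); simple-harmonic s = (h/2)(1 − cos(πr))
β=6°: printed 0.5523 | uniform 3.9000, cycloidal 0.5523, simple-harmonic 1.4169
β=28°: printed 22.1355 | uniform 18.2000, cycloidal 22.1355, simple-harmonic 20.6412
β=34°: printed 25.4477 | uniform 22.1000, cycloidal 25.4477, simple-harmonic 24.5831
only one law matches every sample → cycloidal

cycloidal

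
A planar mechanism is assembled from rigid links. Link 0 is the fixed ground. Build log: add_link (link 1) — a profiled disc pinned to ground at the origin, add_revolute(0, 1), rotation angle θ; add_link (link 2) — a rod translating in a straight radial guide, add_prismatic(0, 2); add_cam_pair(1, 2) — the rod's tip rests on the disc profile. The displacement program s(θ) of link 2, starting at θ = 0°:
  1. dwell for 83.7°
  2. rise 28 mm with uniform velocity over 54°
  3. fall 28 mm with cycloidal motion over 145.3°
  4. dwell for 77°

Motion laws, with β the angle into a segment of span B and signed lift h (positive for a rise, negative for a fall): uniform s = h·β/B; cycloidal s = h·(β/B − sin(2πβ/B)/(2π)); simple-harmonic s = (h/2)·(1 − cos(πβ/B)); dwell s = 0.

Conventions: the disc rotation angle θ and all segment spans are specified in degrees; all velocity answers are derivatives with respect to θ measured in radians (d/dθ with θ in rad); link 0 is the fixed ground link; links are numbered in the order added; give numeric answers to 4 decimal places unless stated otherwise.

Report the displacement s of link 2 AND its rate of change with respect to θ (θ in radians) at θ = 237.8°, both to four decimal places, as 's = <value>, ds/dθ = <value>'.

seg 1 [0°–83.7°] dwell: s stays 0.0000
seg 2 [83.7°–137.7°] uniform, h=28: full span → s += 28 → s = 28.0000
seg 3 [137.7°–283°] cycloidal, h=-28: θ=237.8° here. β=100.1, B=145.3. -28·(0.6889 − sin(2π·0.6889)/(2π)) = -23.4219 → s = 4.5781
velocity in seg [137.7°–283°] (cycloidal), θ in radians: β = 100.1° = 1.7471 rad, B = 145.3° = 2.5360 rad; ds/dθ = (h/B)(1 − cos(2πβ/B)) = ((-28)/2.5360)(1 − cos(2π·0.6889)) = -15.175296 mm/rad

s = 4.5781, ds/dθ = -15.1753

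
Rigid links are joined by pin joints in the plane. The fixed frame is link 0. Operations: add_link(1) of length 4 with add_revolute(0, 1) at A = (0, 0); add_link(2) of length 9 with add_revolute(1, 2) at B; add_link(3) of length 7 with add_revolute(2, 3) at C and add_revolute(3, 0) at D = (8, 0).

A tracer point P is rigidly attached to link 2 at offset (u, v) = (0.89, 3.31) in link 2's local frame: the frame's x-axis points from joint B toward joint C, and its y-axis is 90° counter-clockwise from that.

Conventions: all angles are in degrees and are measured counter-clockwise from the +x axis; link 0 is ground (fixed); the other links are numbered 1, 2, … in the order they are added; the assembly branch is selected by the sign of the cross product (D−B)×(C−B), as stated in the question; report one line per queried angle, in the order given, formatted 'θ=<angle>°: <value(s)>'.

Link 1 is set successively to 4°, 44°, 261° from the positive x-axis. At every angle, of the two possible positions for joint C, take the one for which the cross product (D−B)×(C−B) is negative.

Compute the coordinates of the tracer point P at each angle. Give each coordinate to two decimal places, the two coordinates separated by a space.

A=(0,0), D=(8.00,0)
θ=4°: B = A + 4.00·(cos4°, sin4°) = (3.9903, 0.2790)
θ=4°: |BD| = 4.0194
θ=4°: circle(B,9.00) ∩ circle(D,7.00): a=5.9904, h=6.7168
θ=4°:   candidates: C₊=(10.4325,6.5638) cross=26.998; C₋=(9.4999,-6.8374) cross=-26.998
θ=4°:   branch - wants cross < 0 → take C=(9.4999,-6.8374) (cross=-26.998)
θ=4°: ex = (C−B)/|BC| = (0.6122,-0.7907); ey = (0.7907,0.6122)
θ=4°: P = B + 0.89·ex + 3.31·ey = (7.1524,1.6016)
θ=44°: B = A + 4.00·(cos44°, sin44°) = (2.8774, 2.7786)
θ=44°: |BD| = 5.8277
θ=44°: circle(B,9.00) ∩ circle(D,7.00): a=5.6594, h=6.9980
θ=44°:   candidates: C₊=(11.1886,6.2316) cross=40.782; C₋=(4.5154,-6.0710) cross=-40.782
θ=44°:   branch - wants cross < 0 → take C=(4.5154,-6.0710) (cross=-40.782)
θ=44°: ex = (C−B)/|BC| = (0.1820,-0.9833); ey = (0.9833,0.1820)
θ=44°: P = B + 0.89·ex + 3.31·ey = (6.2941,2.5059)
θ=261°: B = A + 4.00·(cos261°, sin261°) = (-0.6257, -3.9508)
θ=261°: |BD| = 9.4875
θ=261°: circle(B,9.00) ∩ circle(D,7.00): a=6.4302, h=6.2971
θ=261°:   candidates: C₊=(2.5982,4.4520) cross=59.743; C₋=(7.8426,-6.9982) cross=-59.743
θ=261°:   branch - wants cross < 0 → take C=(7.8426,-6.9982) (cross=-59.743)
θ=261°: ex = (C−B)/|BC| = (0.9409,-0.3386); ey = (0.3386,0.9409)
θ=261°: P = B + 0.89·ex + 3.31·ey = (1.3325,-1.1376)

θ=4°: 7.15 1.60
θ=44°: 6.29 2.51
θ=261°: 1.33 -1.14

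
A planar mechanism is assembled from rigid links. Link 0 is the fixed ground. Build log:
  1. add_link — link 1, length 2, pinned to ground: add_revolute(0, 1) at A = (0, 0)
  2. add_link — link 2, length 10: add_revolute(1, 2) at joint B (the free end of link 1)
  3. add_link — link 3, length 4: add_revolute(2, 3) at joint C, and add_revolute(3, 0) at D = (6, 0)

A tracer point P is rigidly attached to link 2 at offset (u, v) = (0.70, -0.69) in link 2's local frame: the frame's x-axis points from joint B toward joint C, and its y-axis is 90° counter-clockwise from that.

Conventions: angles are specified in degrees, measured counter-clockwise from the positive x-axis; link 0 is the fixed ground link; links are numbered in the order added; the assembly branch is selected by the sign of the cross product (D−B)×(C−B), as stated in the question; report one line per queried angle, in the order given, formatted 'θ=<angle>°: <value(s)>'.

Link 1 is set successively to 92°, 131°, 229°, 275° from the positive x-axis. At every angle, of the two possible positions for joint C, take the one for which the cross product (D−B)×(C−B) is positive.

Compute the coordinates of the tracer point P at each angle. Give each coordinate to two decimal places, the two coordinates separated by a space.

A=(0,0), D=(6.00,0)
θ=92°: B = A + 2.00·(cos92°, sin92°) = (-0.0698, 1.9988)
θ=92°: |BD| = 6.3904
θ=92°: circle(B,10.00) ∩ circle(D,4.00): a=9.7675, h=2.1436
θ=92°:   candidates: C₊=(9.8781,0.9798) cross=13.699; C₋=(8.5372,-3.0924) cross=-13.699
θ=92°:   branch + wants cross > 0 → take C=(9.8781,0.9798) (cross=13.699)
θ=92°: ex = (C−B)/|BC| = (0.9948,-0.1019); ey = (0.1019,0.9948)
θ=92°: P = B + 0.70·ex + -0.69·ey = (0.5562,1.2410)
θ=131°: B = A + 2.00·(cos131°, sin131°) = (-1.3121, 1.5094)
θ=131°: |BD| = 7.4663
θ=131°: circle(B,10.00) ∩ circle(D,4.00): a=9.3584, h=3.5242
θ=131°:   candidates: C₊=(8.5655,3.0689) cross=26.312; C₋=(7.1406,-3.8339) cross=-26.312
θ=131°:   branch + wants cross > 0 → take C=(8.5655,3.0689) (cross=26.312)
θ=131°: ex = (C−B)/|BC| = (0.9878,0.1559); ey = (-0.1559,0.9878)
θ=131°: P = B + 0.70·ex + -0.69·ey = (-0.5131,0.9370)
θ=229°: B = A + 2.00·(cos229°, sin229°) = (-1.3121, -1.5094)
θ=229°: |BD| = 7.4663
θ=229°: circle(B,10.00) ∩ circle(D,4.00): a=9.3584, h=3.5242
θ=229°:   candidates: C₊=(7.1406,3.8339) cross=26.312; C₋=(8.5655,-3.0689) cross=-26.312
θ=229°:   branch + wants cross > 0 → take C=(7.1406,3.8339) (cross=26.312)
θ=229°: ex = (C−B)/|BC| = (0.8453,0.5343); ey = (-0.5343,0.8453)
θ=229°: P = B + 0.70·ex + -0.69·ey = (-0.3517,-1.7186)
θ=275°: B = A + 2.00·(cos275°, sin275°) = (0.1743, -1.9924)
θ=275°: |BD| = 6.1570
θ=275°: circle(B,10.00) ∩ circle(D,4.00): a=9.9000, h=1.4105
θ=275°:   candidates: C₊=(9.0852,2.5459) cross=8.684; C₋=(9.9981,-0.1234) cross=-8.684
θ=275°:   branch + wants cross > 0 → take C=(9.0852,2.5459) (cross=8.684)
θ=275°: ex = (C−B)/|BC| = (0.8911,0.4538); ey = (-0.4538,0.8911)
θ=275°: P = B + 0.70·ex + -0.69·ey = (1.1112,-2.2896)

θ=92°: 0.56 1.24
θ=131°: -0.51 0.94
θ=229°: -0.35 -1.72
θ=275°: 1.11 -2.29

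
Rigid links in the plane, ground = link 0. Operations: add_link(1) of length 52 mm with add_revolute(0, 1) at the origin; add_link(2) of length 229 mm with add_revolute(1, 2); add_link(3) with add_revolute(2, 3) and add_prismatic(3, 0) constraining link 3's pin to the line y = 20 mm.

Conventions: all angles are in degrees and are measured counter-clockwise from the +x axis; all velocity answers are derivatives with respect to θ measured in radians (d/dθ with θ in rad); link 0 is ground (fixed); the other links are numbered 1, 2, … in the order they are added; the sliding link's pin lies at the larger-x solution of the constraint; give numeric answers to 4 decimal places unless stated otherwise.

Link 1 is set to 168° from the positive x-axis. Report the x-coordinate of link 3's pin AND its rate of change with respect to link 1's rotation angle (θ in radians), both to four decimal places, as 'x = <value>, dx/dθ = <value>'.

geometry: r = 52 mm, L = 229 mm, e = 20 mm
crank pin P = (r cos θ, r sin θ) = (-50.863675, 10.811408)
h = r sin θ − e = 10.811408 − 20 = -9.188592
x = r cos θ + √(L² − h²) = -50.863675 + 228.815580 = 177.951905
dx/dθ = −r sin θ − h·r cos θ/√(L² − h²) (θ in radians; h = -9.188592) = -12.853950

x = 177.9519, dx/dθ = -12.8540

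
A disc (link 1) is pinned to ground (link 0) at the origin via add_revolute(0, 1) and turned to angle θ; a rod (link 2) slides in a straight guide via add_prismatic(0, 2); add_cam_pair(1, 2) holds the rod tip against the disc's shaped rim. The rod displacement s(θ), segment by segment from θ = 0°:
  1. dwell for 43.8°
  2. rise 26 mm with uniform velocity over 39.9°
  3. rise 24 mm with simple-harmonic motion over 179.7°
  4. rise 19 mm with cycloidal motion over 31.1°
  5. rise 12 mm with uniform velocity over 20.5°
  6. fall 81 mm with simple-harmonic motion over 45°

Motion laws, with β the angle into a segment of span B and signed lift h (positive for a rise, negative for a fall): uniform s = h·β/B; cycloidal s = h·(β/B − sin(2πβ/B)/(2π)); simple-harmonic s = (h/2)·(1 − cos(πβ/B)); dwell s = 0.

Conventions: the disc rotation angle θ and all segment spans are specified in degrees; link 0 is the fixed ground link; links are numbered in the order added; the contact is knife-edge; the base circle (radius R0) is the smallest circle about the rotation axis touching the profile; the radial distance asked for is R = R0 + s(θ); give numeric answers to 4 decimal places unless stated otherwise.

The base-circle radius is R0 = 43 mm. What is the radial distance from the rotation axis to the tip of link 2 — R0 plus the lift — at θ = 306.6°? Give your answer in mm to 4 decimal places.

segment 1 (0° to 43.8°, dwell): s unchanged at 0.0000
segment 2 (43.8° to 83.7°, uniform, h = 26) is passed completely: s = 0.0000 + (26) = 26.0000
segment 3 (83.7° to 263.4°, simple-harmonic, h = 24) is passed completely: s = 26.0000 + (24) = 50.0000
segment 4 (263.4° to 294.5°, cycloidal, h = 19) is passed completely: s = 50.0000 + (19) = 69.0000
θ = 306.6° falls in segment 5 (294.5° to 315°, uniform, h = 12): β = 306.6 − 294.5 = 12.1°, B = 20.5°; Δs = 12·12.1/20.5 = 7.0829; s = 69.0000 + 7.0829 = 76.0829
R = R0 + s = 43 + 76.0829 = 119.0829

119.0829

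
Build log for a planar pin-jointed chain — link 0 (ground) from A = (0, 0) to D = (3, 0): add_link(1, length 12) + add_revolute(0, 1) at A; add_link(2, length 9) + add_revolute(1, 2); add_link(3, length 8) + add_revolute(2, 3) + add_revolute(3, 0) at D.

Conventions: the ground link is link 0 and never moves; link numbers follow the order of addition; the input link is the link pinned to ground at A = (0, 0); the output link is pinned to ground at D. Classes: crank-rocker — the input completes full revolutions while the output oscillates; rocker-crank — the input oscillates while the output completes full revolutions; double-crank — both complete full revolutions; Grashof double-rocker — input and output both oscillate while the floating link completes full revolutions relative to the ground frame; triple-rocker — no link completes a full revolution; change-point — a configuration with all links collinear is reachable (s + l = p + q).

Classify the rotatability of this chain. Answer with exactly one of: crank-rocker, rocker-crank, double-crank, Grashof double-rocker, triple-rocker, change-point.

lengths: ground=3, input=12, coupler=9, output=8
sorted: s=3 (shortest), l=12 (longest), p+q=17
s + l = 15 vs p + q = 17
s + l < p + q (Grashof) with shortest = ground link → double-crank

double-crank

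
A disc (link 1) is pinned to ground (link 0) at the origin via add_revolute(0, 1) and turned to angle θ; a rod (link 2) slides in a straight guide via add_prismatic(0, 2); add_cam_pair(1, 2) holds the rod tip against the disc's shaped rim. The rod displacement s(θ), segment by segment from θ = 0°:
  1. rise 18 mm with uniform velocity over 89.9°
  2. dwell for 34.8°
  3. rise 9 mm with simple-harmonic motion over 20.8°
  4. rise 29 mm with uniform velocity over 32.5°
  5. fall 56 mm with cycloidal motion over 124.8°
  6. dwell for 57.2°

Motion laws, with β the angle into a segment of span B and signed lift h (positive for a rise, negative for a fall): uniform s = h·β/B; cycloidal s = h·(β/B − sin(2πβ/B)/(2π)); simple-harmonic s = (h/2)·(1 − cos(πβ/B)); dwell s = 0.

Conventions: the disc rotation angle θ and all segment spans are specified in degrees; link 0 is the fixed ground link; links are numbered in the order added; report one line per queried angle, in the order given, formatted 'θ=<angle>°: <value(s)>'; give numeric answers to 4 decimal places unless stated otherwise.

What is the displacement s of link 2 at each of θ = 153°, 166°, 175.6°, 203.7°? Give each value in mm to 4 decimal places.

segment 1 (0° to 89.9°, uniform, h = 18) is passed completely: s = 0.0000 + (18) = 18.0000
segment 2 (89.9° to 124.7°, dwell): s unchanged at 18.0000
segment 3 (124.7° to 145.5°, simple-harmonic, h = 9) is passed completely: s = 18.0000 + (9) = 27.0000
θ = 153° falls in segment 4 (145.5° to 178°, uniform, h = 29): β = 153 − 145.5 = 7.5°, B = 32.5°; Δs = 29·7.5/32.5 = 6.6923; s = 27.0000 + 6.6923 = 33.6923
θ = 166° falls in segment 4 (145.5° to 178°, uniform, h = 29): β = 166 − 145.5 = 20.5°, B = 32.5°; Δs = 29·20.5/32.5 = 18.2923; s = 27.0000 + 18.2923 = 45.2923
θ = 175.6° falls in segment 4 (145.5° to 178°, uniform, h = 29): β = 175.6 − 145.5 = 30.1°, B = 32.5°; Δs = 29·30.1/32.5 = 26.8585; s = 27.0000 + 26.8585 = 53.8585
segment 4 (145.5° to 178°, uniform, h = 29) is passed completely: s = 27.0000 + (29) = 56.0000
θ = 203.7° falls in segment 5 (178° to 302.8°, cycloidal, h = -56): β = 203.7 − 178 = 25.7°, B = 124.8°; Δs = -56·(0.2059 − sin(2π·0.2059)/(2π)) = -2.9589; s = 56.0000 − 2.9589 = 53.0411

θ=153°: 33.6923
θ=166°: 45.2923
θ=175.6°: 53.8585
θ=203.7°: 53.0411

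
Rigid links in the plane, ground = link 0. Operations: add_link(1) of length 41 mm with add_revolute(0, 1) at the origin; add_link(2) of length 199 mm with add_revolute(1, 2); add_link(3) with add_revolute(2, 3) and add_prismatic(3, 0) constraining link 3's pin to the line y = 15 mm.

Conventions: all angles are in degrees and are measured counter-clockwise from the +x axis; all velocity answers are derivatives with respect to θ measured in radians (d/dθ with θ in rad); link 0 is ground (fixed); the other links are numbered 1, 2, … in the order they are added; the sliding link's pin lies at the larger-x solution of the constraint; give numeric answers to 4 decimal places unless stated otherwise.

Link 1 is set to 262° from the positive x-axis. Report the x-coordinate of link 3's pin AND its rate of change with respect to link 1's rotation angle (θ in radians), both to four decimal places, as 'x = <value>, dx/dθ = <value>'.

geometry: r = 41 mm, L = 199 mm, e = 15 mm
crank pin P = (r cos θ, r sin θ) = (-5.706097, -40.600991)
h = r sin θ − e = -40.600991 − 15 = -55.600991
x = r cos θ + √(L² − h²) = -5.706097 + 191.074671 = 185.368574
dx/dθ = −r sin θ − h·r cos θ/√(L² − h²) (θ in radians; h = -55.600991) = 38.940568

x = 185.3686, dx/dθ = 38.9406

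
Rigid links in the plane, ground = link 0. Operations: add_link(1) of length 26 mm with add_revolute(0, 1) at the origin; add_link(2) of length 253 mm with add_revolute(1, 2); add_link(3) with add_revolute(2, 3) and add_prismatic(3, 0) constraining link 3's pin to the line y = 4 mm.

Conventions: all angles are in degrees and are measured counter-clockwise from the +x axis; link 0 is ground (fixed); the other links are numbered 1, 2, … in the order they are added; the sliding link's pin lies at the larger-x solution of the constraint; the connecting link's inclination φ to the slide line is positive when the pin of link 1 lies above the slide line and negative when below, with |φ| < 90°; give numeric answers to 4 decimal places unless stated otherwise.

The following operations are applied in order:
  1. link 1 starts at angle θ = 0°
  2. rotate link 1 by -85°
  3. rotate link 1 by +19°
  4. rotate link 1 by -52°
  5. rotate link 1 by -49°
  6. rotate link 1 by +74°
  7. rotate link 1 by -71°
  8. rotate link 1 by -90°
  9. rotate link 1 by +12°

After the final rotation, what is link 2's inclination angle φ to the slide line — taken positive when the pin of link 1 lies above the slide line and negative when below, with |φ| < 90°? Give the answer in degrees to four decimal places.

geometry: r = 26 mm, L = 253 mm, e = 4 mm; θ starts at 0°
rotate link 1 by -85°: θ ← 0° -85° = -85°
rotate link 1 by +19°: θ ← -85° +19° = -66°
rotate link 1 by -52°: θ ← -66° -52° = -118°
rotate link 1 by -49°: θ ← -118° -49° = -167°
rotate link 1 by +74°: θ ← -167° +74° = -93°
rotate link 1 by -71°: θ ← -93° -71° = -164°
rotate link 1 by -90°: θ ← -164° -90° = -254°
rotate link 1 by +12°: θ ← -254° +12° = -242°
h = r sin θ − e = 22.956637 − 4 = 18.956637
sin φ = h / L = 18.956637 / 253 = 0.07492742
φ = arcsin(0.07492742) = 4.297052°

4.2971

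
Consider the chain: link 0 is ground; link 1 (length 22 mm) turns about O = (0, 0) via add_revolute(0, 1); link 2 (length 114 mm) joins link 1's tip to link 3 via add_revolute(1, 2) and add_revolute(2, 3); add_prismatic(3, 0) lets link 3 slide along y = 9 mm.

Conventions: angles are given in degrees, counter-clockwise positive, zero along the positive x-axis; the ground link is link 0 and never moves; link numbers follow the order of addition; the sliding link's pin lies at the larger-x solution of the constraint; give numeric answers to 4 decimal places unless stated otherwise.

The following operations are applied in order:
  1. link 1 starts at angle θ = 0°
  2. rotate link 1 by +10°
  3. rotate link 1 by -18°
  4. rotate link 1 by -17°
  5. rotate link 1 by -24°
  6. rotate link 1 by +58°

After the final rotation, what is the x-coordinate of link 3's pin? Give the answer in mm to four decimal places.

geometry: r = 22 mm, L = 114 mm, e = 9 mm; θ starts at 0°
rotate link 1 by +10°: θ ← 0° +10° = 10°
rotate link 1 by -18°: θ ← 10° -18° = -8°
rotate link 1 by -17°: θ ← -8° -17° = -25°
rotate link 1 by -24°: θ ← -25° -24° = -49°
rotate link 1 by +58°: θ ← -49° +58° = 9°
crank pin P = (r cos θ, r sin θ) = (21.729143, 3.441558)
h = r sin θ − e = 3.441558 − 9 = -5.558442
x = r cos θ + √(L² − h²) = 21.729143 + 113.864409 = 135.593553

135.5936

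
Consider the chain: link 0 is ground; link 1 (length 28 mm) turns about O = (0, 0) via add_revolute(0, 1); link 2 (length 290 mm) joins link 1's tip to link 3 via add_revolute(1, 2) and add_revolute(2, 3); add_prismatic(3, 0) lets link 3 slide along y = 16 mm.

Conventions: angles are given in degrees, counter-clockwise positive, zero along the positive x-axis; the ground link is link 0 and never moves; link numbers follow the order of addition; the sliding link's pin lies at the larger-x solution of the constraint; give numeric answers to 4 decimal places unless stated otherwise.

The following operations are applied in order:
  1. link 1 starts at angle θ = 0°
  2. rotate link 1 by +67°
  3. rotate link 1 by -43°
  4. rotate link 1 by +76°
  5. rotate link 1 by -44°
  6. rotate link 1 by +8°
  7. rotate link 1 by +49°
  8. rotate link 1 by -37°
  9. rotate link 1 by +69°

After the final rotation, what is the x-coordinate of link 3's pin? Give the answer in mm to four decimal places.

geometry: r = 28 mm, L = 290 mm, e = 16 mm; θ starts at 0°
rotate link 1 by +67°: θ ← 0° +67° = 67°
rotate link 1 by -43°: θ ← 67° -43° = 24°
rotate link 1 by +76°: θ ← 24° +76° = 100°
rotate link 1 by -44°: θ ← 100° -44° = 56°
rotate link 1 by +8°: θ ← 56° +8° = 64°
rotate link 1 by +49°: θ ← 64° +49° = 113°
rotate link 1 by -37°: θ ← 113° -37° = 76°
rotate link 1 by +69°: θ ← 76° +69° = 145°
crank pin P = (r cos θ, r sin θ) = (-22.936257, 16.060140)
h = r sin θ − e = 16.060140 − 16 = 0.060140
x = r cos θ + √(L² − h²) = -22.936257 + 289.999994 = 267.063737

267.0637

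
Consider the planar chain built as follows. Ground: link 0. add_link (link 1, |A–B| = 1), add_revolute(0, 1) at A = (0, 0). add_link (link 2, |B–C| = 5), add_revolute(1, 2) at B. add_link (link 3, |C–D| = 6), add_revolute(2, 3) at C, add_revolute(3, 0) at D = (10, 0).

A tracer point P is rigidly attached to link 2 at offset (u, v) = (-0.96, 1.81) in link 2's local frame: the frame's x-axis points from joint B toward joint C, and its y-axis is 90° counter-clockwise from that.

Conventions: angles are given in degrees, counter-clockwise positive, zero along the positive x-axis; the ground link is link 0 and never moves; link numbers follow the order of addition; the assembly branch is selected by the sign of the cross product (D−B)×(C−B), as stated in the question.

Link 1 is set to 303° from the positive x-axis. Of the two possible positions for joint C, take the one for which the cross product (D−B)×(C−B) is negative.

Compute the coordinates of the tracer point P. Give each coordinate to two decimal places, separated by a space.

A=(0,0), D=(10.00,0)
B = A + 1.00·(cos303°, sin303°) = (0.5446, -0.8387)
|BD| = 9.4925
circle(B,5.00) ∩ circle(D,6.00): a=4.1668, h=2.7636
  candidates: C₊=(4.4510,2.2823) cross=26.233; C₋=(4.9393,-3.2233) cross=-26.233
  branch - wants cross < 0 → take C=(4.9393,-3.2233) (cross=-26.233)
ex = (C−B)/|BC| = (0.8789,-0.4769); ey = (0.4769,0.8789)
P = B + -0.96·ex + 1.81·ey = (0.5641,1.2101)

0.56 1.21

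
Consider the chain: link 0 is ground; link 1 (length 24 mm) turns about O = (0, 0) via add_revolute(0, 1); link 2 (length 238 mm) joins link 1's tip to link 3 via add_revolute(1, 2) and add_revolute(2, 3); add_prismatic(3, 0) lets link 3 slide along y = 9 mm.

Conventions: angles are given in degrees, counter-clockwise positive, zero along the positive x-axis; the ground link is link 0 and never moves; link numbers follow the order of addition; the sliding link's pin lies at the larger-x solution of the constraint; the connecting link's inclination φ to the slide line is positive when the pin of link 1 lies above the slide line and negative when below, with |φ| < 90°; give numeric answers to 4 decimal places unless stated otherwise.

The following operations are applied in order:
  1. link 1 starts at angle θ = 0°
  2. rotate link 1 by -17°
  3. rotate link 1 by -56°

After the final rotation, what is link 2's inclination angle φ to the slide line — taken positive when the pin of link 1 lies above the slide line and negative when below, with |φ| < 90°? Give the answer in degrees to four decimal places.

geometry: r = 24 mm, L = 238 mm, e = 9 mm; θ starts at 0°
rotate link 1 by -17°: θ ← 0° -17° = -17°
rotate link 1 by -56°: θ ← -17° -56° = -73°
h = r sin θ − e = -22.951314 − 9 = -31.951314
sin φ = h / L = -31.951314 / 238 = -0.13424922
φ = arcsin(-0.13424922) = -7.715208°

-7.7152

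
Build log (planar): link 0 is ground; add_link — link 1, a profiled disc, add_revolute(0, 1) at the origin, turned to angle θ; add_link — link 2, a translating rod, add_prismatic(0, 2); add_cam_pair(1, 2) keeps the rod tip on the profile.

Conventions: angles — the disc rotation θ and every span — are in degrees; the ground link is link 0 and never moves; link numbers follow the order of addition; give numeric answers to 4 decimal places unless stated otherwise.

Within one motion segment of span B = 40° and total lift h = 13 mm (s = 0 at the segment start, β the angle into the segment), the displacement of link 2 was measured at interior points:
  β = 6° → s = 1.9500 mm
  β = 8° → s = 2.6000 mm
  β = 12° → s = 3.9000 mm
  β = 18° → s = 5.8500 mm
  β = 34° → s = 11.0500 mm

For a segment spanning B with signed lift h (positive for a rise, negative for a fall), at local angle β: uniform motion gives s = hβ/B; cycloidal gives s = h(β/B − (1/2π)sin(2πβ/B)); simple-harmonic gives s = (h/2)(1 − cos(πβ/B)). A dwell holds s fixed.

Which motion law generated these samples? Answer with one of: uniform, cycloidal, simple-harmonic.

candidates at β/B = r: uniform s = h·r (linear in β); cycloidal s = h·(r − sin(2πr)/(2π)); simple-harmonic s = (h/2)(1 − cos(πr))
β=6°: printed 1.9500 | uniform 1.9500, cycloidal 0.2761, simple-harmonic 0.7085
β=8°: printed 2.6000 | uniform 2.6000, cycloidal 0.6323, simple-harmonic 1.2414
β=12°: printed 3.9000 | uniform 3.9000, cycloidal 1.9323, simple-harmonic 2.6794
β=18°: printed 5.8500 | uniform 5.8500, cycloidal 5.2106, simple-harmonic 5.4832
β=34°: printed 11.0500 | uniform 11.0500, cycloidal 12.7239, simple-harmonic 12.2915
only one law matches every sample → uniform

uniform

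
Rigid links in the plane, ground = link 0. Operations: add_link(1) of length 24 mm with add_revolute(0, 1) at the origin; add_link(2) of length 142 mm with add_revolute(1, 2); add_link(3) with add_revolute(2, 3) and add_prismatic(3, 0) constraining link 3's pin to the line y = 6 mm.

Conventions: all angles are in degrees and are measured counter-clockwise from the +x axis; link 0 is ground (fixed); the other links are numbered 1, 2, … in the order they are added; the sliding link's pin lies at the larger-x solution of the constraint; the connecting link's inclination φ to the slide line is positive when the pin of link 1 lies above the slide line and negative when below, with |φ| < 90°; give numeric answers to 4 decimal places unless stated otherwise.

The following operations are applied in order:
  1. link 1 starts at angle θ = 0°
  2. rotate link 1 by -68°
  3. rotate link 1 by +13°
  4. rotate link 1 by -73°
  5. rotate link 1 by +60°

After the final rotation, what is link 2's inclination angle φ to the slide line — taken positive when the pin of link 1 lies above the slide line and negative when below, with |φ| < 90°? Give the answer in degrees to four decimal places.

geometry: r = 24 mm, L = 142 mm, e = 6 mm; θ starts at 0°
rotate link 1 by -68°: θ ← 0° -68° = -68°
rotate link 1 by +13°: θ ← -68° +13° = -55°
rotate link 1 by -73°: θ ← -55° -73° = -128°
rotate link 1 by +60°: θ ← -128° +60° = -68°
h = r sin θ − e = -22.252413 − 6 = -28.252413
sin φ = h / L = -28.252413 / 142 = -0.19896065
φ = arcsin(-0.19896065) = -11.476187°

-11.4762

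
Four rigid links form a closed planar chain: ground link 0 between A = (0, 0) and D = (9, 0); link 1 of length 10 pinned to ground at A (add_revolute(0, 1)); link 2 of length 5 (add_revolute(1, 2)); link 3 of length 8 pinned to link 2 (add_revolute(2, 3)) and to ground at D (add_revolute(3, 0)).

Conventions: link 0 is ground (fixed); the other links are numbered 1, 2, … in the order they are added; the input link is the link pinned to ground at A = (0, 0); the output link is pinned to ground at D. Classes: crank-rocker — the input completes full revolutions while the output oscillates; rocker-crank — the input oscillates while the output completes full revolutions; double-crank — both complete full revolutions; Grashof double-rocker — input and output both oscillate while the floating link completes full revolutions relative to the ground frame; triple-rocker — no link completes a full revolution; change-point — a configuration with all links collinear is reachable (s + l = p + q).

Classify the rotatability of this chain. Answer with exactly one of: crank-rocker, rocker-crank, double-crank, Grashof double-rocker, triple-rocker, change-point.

lengths: ground=9, input=10, coupler=5, output=8
sorted: s=5 (shortest), l=10 (longest), p+q=17
s + l = 15 vs p + q = 17
s + l < p + q (Grashof) with shortest = coupler link → Grashof double-rocker

Grashof double-rocker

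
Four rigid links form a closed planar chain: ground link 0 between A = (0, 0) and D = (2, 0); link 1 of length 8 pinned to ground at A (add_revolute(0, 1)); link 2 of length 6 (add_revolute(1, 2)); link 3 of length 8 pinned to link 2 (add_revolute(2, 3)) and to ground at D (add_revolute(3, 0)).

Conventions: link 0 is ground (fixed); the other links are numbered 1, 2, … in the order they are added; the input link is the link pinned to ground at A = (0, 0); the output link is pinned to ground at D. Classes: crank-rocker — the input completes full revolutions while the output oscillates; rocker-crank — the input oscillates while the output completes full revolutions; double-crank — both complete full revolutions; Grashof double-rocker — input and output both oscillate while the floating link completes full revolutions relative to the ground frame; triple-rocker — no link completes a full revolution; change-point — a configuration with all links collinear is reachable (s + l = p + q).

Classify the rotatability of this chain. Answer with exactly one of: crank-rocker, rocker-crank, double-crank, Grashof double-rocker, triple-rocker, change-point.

lengths: ground=2, input=8, coupler=6, output=8
sorted: s=2 (shortest), l=8 (longest), p+q=14
s + l = 10 vs p + q = 14
s + l < p + q (Grashof) with shortest = ground link → double-crank

double-crank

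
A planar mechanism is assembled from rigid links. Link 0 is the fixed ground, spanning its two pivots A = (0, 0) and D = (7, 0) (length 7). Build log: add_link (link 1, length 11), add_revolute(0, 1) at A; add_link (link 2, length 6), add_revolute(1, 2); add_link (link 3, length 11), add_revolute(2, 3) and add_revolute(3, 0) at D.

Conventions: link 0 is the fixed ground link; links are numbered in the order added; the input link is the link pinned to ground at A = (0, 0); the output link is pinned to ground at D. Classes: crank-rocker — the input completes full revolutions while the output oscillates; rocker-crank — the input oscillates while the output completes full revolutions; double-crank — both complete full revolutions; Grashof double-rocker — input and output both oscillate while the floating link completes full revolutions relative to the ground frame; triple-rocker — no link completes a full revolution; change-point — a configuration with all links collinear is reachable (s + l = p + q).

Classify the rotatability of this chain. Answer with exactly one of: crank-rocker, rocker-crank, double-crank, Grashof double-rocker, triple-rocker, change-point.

lengths: ground=7, input=11, coupler=6, output=11
sorted: s=6 (shortest), l=11 (longest), p+q=18
s + l = 17 vs p + q = 18
s + l < p + q (Grashof) with shortest = coupler link → Grashof double-rocker

Grashof double-rocker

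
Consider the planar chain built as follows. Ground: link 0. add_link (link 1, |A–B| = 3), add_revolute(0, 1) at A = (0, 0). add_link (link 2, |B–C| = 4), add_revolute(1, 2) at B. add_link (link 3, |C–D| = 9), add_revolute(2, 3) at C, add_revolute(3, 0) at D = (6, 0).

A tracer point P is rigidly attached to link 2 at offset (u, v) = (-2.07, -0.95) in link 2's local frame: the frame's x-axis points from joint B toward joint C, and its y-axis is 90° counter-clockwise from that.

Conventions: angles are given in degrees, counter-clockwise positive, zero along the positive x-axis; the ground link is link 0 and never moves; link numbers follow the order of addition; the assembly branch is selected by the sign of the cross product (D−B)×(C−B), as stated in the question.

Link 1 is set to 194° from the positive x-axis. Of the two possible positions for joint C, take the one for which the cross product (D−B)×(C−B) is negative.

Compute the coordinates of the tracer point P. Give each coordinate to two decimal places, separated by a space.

A=(0,0), D=(6.00,0)
B = A + 3.00·(cos194°, sin194°) = (-2.9109, -0.7258)
|BD| = 8.9404
circle(B,4.00) ∩ circle(D,9.00): a=0.8350, h=3.9119
  candidates: C₊=(-2.3962,3.2410) cross=34.974; C₋=(-1.7611,-4.5569) cross=-34.974
  branch - wants cross < 0 → take C=(-1.7611,-4.5569) (cross=-34.974)
ex = (C−B)/|BC| = (0.2875,-0.9578); ey = (0.9578,0.2875)
P = B + -2.07·ex + -0.95·ey = (-4.4158,0.9838)

-4.42 0.98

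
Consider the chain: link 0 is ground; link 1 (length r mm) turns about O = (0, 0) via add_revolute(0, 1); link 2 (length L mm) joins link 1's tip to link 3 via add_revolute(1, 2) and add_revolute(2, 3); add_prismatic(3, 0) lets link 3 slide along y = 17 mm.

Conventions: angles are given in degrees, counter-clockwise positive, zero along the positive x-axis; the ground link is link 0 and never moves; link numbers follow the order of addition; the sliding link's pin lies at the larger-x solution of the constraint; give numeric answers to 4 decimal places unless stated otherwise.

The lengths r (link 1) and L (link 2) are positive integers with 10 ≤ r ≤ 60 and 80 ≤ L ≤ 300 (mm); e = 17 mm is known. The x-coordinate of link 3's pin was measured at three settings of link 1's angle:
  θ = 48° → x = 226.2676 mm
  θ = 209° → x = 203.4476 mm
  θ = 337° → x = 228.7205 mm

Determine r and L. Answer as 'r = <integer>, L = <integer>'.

constraint per measurement: (x − r cos θ)² + (r sin θ − e)² = L²
subtracting the θ₁ and θ₂ equations cancels the r² and L² terms:
r = (x₁² − x₂²) / (2[(x₁cos θ₁ + e sin θ₁) − (x₂cos θ₂ + e sin θ₂)]) = 14.0000 → r = 14
L² = (x₁ − r cos θ₁)² + (r sin θ₁ − e)² = 47089.0177 → L = 217.0000 → L = 217
check at θ₃=337°: x = 228.7205 (printed 228.7205) ✓

r = 14, L = 217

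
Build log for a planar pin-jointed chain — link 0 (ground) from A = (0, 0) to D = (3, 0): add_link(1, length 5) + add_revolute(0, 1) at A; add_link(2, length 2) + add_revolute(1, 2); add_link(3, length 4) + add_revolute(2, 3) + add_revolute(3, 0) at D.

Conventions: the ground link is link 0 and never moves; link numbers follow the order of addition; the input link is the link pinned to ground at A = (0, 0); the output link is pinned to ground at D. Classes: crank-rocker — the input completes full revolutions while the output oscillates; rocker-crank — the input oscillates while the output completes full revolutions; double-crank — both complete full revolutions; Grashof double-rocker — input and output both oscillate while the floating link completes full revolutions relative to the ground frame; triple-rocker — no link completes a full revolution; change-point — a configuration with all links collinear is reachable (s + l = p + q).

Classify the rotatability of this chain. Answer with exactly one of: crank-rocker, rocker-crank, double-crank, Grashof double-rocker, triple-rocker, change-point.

lengths: ground=3, input=5, coupler=2, output=4
sorted: s=2 (shortest), l=5 (longest), p+q=7
s + l = 7 vs p + q = 7
s + l = p + q → change-point (collinear configuration reachable)

change-point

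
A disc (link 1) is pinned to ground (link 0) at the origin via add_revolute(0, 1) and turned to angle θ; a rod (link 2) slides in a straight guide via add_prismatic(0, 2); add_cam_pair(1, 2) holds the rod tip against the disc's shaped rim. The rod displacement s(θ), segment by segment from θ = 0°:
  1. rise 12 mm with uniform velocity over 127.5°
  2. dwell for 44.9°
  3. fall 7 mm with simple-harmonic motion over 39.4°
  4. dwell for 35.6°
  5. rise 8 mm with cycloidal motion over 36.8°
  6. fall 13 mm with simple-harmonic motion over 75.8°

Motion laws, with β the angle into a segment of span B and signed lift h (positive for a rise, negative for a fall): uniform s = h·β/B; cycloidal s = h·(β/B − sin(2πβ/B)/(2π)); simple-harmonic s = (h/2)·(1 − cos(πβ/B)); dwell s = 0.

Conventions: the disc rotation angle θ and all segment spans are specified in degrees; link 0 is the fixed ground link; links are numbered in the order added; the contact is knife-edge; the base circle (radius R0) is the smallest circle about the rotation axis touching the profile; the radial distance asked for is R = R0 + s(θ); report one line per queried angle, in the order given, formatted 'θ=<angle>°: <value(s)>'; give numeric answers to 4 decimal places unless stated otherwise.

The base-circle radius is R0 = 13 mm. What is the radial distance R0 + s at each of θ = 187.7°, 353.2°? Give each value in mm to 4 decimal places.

segment 1 (0° to 127.5°, uniform, h = 12) is passed completely: s = 0.0000 + (12) = 12.0000
segment 2 (127.5° to 172.4°, dwell): s unchanged at 12.0000
θ = 187.7° falls in segment 3 (172.4° to 211.8°, simple-harmonic, h = -7): β = 187.7 − 172.4 = 15.3°, B = 39.4°; Δs = -7/2·(1 − cos(π·0.3883)) = -2.2971; s = 12.0000 − 2.2971 = 9.7029
segment 3 (172.4° to 211.8°, simple-harmonic, h = -7) is passed completely: s = 12.0000 + (-7) = 5.0000
segment 4 (211.8° to 247.4°, dwell): s unchanged at 5.0000
segment 5 (247.4° to 284.2°, cycloidal, h = 8) is passed completely: s = 5.0000 + (8) = 13.0000
θ = 353.2° falls in segment 6 (284.2° to 360°, simple-harmonic, h = -13): β = 353.2 − 284.2 = 69°, B = 75.8°; Δs = -13/2·(1 − cos(π·0.9103)) = -12.7436; s = 13.0000 − 12.7436 = 0.2564
θ=187.7°: R = R0 + s = 13 + 9.7029 = 22.7029
θ=353.2°: R = R0 + s = 13 + 0.2564 = 13.2564

θ=187.7°: 22.7029
θ=353.2°: 13.2564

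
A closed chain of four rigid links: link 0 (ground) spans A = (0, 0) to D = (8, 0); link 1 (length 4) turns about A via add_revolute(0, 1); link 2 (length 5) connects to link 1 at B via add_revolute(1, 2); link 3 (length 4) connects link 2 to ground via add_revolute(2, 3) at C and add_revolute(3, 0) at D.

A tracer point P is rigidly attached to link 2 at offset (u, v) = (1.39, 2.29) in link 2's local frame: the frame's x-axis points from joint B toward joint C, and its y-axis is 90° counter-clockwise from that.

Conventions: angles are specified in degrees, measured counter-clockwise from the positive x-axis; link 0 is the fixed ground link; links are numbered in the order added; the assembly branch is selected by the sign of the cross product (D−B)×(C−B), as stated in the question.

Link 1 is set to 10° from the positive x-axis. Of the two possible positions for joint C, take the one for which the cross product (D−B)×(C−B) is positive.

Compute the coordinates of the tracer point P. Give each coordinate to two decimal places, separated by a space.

A=(0,0), D=(8.00,0)
B = A + 4.00·(cos10°, sin10°) = (3.9392, 0.6946)
|BD| = 4.1197
circle(B,5.00) ∩ circle(D,4.00): a=3.1522, h=3.8812
  candidates: C₊=(7.7007,3.9888) cross=15.990; C₋=(6.3919,-3.6625) cross=-15.990
  branch + wants cross > 0 → take C=(7.7007,3.9888) (cross=15.990)
ex = (C−B)/|BC| = (0.7523,0.6588); ey = (-0.6588,0.7523)
P = B + 1.39·ex + 2.29·ey = (3.4762,3.3331)

3.48 3.33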